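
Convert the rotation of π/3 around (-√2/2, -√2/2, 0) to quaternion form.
0.866 - 0.3536i - 0.3536j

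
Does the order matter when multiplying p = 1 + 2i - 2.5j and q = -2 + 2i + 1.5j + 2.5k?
Yes: pq = -2.25 - 8.25i + 1.5j + 10.5k ≠ -2.25 + 4.25i + 11.5j - 5.5k = qp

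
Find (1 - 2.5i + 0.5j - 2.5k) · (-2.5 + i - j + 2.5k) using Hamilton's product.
6.75 + 6i + 1.5j + 10.75k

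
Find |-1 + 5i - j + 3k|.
6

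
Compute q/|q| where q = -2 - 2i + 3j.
-0.4851 - 0.4851i + 0.7276j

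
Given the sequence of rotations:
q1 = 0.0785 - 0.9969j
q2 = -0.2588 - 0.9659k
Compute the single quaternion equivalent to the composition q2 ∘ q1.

q2 · q1 = -0.0203 - 0.9629i + 0.258j - 0.0758k
-0.0203 - 0.9629i + 0.258j - 0.0758k


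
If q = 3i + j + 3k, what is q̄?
-3i - j - 3k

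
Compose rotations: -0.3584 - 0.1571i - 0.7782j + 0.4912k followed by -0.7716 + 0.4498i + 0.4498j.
0.6972 + 0.181i + 0.2183j - 0.6584k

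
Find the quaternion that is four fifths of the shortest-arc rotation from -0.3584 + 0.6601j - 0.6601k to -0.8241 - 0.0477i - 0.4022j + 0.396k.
0.6456 + 0.043i + 0.5419j - 0.5363k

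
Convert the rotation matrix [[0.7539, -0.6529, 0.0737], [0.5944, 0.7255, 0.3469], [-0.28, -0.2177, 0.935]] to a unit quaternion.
0.9239 - 0.1528i + 0.0957j + 0.3375k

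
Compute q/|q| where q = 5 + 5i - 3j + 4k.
0.5774 + 0.5774i - 0.3464j + 0.4619k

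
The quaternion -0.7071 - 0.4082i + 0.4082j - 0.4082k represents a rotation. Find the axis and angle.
axis = (-√3/3, √3/3, -√3/3), θ = 3π/2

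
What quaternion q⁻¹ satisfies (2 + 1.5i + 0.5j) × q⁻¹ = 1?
0.3077 - 0.2308i - 0.0769j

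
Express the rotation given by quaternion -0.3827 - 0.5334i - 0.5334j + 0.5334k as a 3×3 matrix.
[[-0.1381, 0.9773, -0.1608], [0.1608, -0.1381, -0.9773], [-0.9773, -0.1608, -0.1381]]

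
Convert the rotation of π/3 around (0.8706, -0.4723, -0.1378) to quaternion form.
0.866 + 0.4353i - 0.2361j - 0.0689k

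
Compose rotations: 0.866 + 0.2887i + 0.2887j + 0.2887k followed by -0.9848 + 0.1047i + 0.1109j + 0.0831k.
-0.9391 - 0.1856i - 0.1945j - 0.2141k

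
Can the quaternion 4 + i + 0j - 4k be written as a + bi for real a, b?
No. The quaternion 4 + i - 4k has j-coefficient y = 0 and k-coefficient z = -4, not both zero, so it does not lie in the complex subalgebra spanned by 1 and i.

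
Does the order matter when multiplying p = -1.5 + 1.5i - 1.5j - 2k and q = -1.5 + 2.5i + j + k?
Yes: pq = 2 - 5.5i - 5.75j + 6.75k ≠ 2 - 6.5i + 7.25j - 3.75k = qp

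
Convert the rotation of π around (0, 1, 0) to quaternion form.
j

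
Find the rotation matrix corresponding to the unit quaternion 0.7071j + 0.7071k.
[[-1, 0, 0], [0, 0, 1], [0, 1, 0]]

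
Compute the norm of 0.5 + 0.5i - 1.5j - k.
1.936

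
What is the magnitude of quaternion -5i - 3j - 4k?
√50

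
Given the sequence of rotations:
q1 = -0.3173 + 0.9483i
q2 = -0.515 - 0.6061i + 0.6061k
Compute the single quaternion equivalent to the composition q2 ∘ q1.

q2 · q1 = 0.7382 - 0.2961i + 0.5748j - 0.1923k
0.7382 - 0.2961i + 0.5748j - 0.1923k


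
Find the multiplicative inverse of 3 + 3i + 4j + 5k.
0.0508 - 0.0508i - 0.0678j - 0.0847k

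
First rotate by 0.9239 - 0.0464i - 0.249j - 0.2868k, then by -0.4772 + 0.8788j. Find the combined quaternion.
-0.2221 - 0.2299i + 0.9307j + 0.1776k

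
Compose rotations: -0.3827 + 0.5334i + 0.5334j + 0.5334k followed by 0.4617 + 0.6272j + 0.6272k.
-0.8458 + 0.2463i + 0.3408j - 0.3283k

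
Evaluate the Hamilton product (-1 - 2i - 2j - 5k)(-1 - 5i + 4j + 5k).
24 + 17i + 33j - 18k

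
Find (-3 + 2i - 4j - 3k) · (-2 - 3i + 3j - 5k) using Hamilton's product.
9 + 34i + 18j + 15k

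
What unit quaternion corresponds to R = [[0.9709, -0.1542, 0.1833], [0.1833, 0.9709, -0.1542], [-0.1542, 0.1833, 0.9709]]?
0.989 + 0.0853i + 0.0853j + 0.0853k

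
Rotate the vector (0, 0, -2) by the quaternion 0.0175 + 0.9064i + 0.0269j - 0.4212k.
(1.525, 0.109, 1.289)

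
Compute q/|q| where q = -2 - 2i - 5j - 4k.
-0.2857 - 0.2857i - 0.7143j - 0.5714k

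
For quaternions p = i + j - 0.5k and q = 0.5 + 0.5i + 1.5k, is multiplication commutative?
No: pq = 0.25 + 2i - 1.25j - 0.75k ≠ 0.25 - i + 2.25j + 0.25k = qp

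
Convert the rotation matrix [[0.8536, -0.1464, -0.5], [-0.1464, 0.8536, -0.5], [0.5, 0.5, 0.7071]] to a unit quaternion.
0.9239 + 0.2706i - 0.2706j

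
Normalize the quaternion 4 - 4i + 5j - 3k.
0.4924 - 0.4924i + 0.6155j - 0.3693k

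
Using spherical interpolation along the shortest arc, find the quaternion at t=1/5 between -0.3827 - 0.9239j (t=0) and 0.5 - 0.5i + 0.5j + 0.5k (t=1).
-0.4335 + 0.1129i - 0.8869j - 0.1129k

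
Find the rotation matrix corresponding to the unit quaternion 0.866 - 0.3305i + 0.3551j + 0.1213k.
[[0.7184, -0.4448, 0.5349], [-0.0246, 0.7521, 0.6586], [-0.6952, -0.4863, 0.5293]]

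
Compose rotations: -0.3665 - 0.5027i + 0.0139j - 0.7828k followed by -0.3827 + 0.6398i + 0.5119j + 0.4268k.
0.7889 - 0.4488i + 0.0934j + 0.4094k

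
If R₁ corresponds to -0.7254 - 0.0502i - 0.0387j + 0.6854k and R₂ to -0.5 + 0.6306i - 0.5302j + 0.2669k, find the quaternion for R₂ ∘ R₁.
0.1909 - 0.7854i - 0.0417j - 0.5873k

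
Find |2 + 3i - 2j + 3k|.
√26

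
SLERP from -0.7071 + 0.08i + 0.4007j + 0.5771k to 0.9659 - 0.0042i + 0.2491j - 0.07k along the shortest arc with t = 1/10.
-0.7644 + 0.0744i + 0.3419j + 0.5415k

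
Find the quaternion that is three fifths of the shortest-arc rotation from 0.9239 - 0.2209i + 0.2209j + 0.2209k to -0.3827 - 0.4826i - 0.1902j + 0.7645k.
0.8048 + 0.2497i + 0.2684j - 0.4667k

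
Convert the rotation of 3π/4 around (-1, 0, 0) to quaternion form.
0.3827 - 0.9239i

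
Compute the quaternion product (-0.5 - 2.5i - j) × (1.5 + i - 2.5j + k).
-0.75 - 5.25i + 2.25j + 6.75k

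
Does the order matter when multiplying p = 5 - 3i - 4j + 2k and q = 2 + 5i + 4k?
Yes: pq = 17 + 3i + 14j + 44k ≠ 17 + 35i - 30j + 4k = qp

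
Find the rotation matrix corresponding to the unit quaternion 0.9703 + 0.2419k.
[[0.883, -0.4694, 0], [0.4694, 0.883, 0], [0, 0, 1]]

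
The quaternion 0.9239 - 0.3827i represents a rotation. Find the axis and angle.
axis = (-1, 0, 0), θ = π/4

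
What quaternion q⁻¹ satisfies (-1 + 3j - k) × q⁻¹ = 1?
-0.0909 - 0.2727j + 0.0909k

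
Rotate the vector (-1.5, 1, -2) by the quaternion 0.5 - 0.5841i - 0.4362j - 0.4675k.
(0.484, -2.166, -1.524)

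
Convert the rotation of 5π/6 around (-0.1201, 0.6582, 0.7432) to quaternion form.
0.2588 - 0.116i + 0.6358j + 0.7179k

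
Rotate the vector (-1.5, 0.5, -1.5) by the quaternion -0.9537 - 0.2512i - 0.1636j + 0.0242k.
(-1.804, 1.113, -0.508)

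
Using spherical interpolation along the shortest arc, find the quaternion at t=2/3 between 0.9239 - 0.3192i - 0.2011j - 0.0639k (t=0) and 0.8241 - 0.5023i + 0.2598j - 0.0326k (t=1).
0.8834 - 0.4539i + 0.1078j - 0.0444k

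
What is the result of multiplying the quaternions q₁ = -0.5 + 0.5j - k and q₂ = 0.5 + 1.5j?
-1 + 1.5i - 0.5j - 0.5k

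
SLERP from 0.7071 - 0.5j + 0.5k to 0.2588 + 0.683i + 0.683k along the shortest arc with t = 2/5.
0.597 + 0.3179i - 0.337j + 0.6549k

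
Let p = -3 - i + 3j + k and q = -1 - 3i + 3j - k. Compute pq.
-8 + 4i - 16j + 8k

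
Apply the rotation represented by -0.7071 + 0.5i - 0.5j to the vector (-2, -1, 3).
(1.621, 2.621, 2.121)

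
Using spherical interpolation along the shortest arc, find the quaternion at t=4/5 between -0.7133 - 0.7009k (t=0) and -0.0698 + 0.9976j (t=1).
-0.2795 + 0.9369j - 0.2102k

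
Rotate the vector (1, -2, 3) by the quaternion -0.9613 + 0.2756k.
(-0.212, -2.226, 3)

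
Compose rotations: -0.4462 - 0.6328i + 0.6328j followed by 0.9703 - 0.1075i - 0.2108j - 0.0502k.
-0.3676 - 0.5343i + 0.7398j - 0.179k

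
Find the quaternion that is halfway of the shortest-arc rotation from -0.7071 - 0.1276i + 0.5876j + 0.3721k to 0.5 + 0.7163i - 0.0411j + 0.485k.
-0.7519 - 0.5257i + 0.3916j - 0.0703k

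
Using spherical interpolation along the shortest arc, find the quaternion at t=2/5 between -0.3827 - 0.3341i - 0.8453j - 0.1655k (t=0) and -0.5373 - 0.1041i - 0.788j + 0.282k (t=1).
-0.4607 - 0.2501i - 0.8514j + 0.0151k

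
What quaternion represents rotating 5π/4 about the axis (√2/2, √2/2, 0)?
-0.3827 + 0.6533i + 0.6533j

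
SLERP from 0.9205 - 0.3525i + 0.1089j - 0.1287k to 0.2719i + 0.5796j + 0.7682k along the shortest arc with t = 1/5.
0.848 - 0.4026i - 0.0656j - 0.3385k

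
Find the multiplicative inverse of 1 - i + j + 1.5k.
0.1905 + 0.1905i - 0.1905j - 0.2857k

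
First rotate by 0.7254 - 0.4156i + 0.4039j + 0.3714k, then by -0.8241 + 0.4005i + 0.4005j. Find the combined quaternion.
-0.5931 + 0.7818i - 0.1911j + 0.0221k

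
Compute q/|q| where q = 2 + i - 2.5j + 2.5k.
0.4781 + 0.239i - 0.5976j + 0.5976k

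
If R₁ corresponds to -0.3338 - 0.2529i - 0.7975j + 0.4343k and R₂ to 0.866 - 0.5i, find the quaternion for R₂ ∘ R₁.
-0.4155 - 0.0521i - 0.4735j + 0.7749k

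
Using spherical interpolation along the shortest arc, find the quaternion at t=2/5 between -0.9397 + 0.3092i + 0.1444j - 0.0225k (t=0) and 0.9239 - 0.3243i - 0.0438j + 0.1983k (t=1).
-0.9381 + 0.3168i + 0.1046j - 0.0933k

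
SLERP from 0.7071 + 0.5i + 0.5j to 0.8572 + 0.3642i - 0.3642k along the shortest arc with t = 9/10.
0.8587 + 0.3863i + 0.0538j - 0.3325k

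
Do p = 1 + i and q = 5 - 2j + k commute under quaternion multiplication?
No: pq = 5 + 5i - 3j - k ≠ 5 + 5i - j + 3k = qp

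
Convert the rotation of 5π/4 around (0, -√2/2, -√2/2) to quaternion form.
-0.3827 - 0.6533j - 0.6533k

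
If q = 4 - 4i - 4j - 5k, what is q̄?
4 + 4i + 4j + 5k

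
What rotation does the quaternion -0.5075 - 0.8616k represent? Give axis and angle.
axis = (0, 0, -1), θ = 241°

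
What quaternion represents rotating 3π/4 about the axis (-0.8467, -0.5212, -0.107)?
0.3827 - 0.7822i - 0.4815j - 0.0989k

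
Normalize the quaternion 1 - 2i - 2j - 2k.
0.2774 - 0.5547i - 0.5547j - 0.5547k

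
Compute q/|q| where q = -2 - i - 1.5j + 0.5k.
-0.7303 - 0.3651i - 0.5477j + 0.1826k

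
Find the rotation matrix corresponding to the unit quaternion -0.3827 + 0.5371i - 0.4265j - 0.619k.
[[-0.1301, -0.9319, -0.3385], [0.0156, -0.3433, 0.9391], [-0.9914, 0.1169, 0.0592]]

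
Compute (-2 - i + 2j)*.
-2 + i - 2j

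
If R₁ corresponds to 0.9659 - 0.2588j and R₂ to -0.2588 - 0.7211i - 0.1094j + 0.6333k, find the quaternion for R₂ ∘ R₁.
-0.2783 - 0.5326i - 0.0387j + 0.7983k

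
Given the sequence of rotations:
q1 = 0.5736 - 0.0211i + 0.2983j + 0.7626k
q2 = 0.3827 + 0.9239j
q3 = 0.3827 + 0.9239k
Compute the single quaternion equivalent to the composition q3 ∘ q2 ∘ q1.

q2 · q1 = -0.0561 + 0.6965i + 0.6441j + 0.3113k
q3 · q2 · q1 = -0.3091 - 0.3285i + 0.89j + 0.0673k
-0.3091 - 0.3285i + 0.89j + 0.0673k


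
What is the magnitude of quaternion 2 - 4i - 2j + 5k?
7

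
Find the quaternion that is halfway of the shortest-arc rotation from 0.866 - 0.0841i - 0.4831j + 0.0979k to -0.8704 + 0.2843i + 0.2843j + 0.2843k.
0.8938 - 0.1896i - 0.395j - 0.0959k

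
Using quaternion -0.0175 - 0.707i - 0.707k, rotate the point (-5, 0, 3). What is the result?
(2.998, -0.198, -4.998)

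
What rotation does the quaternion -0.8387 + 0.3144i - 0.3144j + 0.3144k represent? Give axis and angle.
axis = (√3/3, -√3/3, √3/3), θ = 294°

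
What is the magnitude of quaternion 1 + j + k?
√3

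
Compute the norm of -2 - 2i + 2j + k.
√13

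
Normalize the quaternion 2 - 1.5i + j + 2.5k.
0.5443 - 0.4082i + 0.2722j + 0.6804k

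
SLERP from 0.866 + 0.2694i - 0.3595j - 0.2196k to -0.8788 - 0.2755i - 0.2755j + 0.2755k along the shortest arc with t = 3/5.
0.9198 + 0.2875i + 0.0204j - 0.2663k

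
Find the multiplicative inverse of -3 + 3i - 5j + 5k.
-0.0441 - 0.0441i + 0.0735j - 0.0735k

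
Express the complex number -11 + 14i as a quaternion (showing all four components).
-11 + 14i + 0j + 0k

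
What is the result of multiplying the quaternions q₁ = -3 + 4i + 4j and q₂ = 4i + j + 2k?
-20 - 4i - 11j - 18k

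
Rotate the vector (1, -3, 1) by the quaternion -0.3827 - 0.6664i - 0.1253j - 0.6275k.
(2.053, 2.322, -1.181)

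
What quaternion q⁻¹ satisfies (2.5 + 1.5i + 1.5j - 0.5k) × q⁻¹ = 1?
0.2273 - 0.1364i - 0.1364j + 0.0455k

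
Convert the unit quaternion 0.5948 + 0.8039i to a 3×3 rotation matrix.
[[1, 0, 0], [0, -0.2925, -0.9563], [0, 0.9563, -0.2925]]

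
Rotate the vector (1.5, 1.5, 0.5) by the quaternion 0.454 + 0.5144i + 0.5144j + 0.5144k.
(0.504, 1.438, 1.558)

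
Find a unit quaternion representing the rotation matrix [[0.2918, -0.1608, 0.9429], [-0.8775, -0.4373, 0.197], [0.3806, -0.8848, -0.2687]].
-0.3827 + 0.7067i - 0.3673j + 0.4682k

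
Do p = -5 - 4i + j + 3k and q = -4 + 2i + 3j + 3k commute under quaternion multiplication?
No: pq = 16 - j - 41k ≠ 16 + 12i - 37j - 13k = qp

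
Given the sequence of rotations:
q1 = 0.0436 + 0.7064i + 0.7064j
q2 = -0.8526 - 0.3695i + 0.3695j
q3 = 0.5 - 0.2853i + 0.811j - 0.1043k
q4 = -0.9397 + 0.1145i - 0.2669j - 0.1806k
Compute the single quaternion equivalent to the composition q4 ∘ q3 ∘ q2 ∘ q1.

q2 · q1 = -0.0372 - 0.6184i - 0.5862j - 0.522k
q3 · q2 · q1 = 0.2259 - 0.7831i - 0.4077j + 0.4116k
q4 · q3 · q2 · q1 = -0.1571 + 0.5783i + 0.4171j - 0.6833k
-0.1571 + 0.5783i + 0.4171j - 0.6833k


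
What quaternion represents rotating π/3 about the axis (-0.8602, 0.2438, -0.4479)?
0.866 - 0.4301i + 0.1219j - 0.224k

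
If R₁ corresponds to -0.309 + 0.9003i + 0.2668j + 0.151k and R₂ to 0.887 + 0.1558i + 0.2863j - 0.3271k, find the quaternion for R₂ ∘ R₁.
-0.4413 + 0.8809i - 0.1698j + 0.0188k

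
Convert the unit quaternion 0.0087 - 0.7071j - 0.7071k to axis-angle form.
axis = (0, -√2/2, -√2/2), θ = 179°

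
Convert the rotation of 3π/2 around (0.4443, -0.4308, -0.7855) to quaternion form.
-0.7071 + 0.3142i - 0.3046j - 0.5554k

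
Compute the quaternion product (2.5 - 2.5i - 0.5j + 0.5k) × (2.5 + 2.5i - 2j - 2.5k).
12.75 + 2.25i - 11.25j + 1.25k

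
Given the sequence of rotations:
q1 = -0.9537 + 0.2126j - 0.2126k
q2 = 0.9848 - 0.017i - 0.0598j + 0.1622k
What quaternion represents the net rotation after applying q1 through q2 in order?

q2 · q1 = -0.892 - 0.0056i + 0.2628j - 0.3677k
-0.892 - 0.0056i + 0.2628j - 0.3677k


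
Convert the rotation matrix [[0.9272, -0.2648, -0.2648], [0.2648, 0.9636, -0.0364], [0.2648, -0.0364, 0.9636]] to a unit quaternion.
0.9816 - 0.1349j + 0.1349k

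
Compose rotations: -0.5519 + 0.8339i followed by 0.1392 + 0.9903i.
-0.9026 - 0.4305i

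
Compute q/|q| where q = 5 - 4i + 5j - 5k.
0.5241 - 0.4193i + 0.5241j - 0.5241k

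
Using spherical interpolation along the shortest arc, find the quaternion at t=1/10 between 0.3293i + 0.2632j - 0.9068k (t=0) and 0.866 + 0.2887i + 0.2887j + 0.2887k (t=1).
-0.1282 + 0.2785i + 0.214j - 0.9275k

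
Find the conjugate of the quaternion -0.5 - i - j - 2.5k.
-0.5 + i + j + 2.5k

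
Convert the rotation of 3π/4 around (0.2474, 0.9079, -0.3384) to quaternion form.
0.3827 + 0.2286i + 0.8388j - 0.3126k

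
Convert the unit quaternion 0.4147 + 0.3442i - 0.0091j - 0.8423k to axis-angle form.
axis = (0.3783, -0.01, -0.9256), θ = 131°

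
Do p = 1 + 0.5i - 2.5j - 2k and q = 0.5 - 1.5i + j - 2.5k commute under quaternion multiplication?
No: pq = -1.25 + 7i + 4j - 6.75k ≠ -1.25 - 9.5i - 4.5j - 0.25k = qp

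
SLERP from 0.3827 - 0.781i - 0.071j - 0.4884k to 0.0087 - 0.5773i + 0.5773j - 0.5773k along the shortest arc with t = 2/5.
0.2503 - 0.7562i + 0.2076j - 0.5678k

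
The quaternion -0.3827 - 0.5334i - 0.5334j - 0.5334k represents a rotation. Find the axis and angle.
axis = (-√3/3, -√3/3, -√3/3), θ = 5π/4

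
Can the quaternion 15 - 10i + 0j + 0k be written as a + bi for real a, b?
Yes. The quaternion 15 - 10i has j- and k-coefficients y = z = 0, so it lies in the complex subalgebra spanned by 1 and i.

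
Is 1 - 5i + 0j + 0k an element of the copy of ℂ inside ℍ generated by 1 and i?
Yes. The quaternion 1 - 5i has j- and k-coefficients y = z = 0, so it lies in the complex subalgebra spanned by 1 and i.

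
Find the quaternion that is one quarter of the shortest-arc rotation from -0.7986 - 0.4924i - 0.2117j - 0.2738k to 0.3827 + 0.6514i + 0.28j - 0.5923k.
-0.7623 - 0.593i - 0.2549j - 0.0472k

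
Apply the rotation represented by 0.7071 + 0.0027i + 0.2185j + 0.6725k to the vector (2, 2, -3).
(-2.838, 1.225, -2.729)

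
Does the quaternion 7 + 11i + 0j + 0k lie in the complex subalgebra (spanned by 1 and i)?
Yes. The quaternion 7 + 11i has j- and k-coefficients y = z = 0, so it lies in the complex subalgebra spanned by 1 and i.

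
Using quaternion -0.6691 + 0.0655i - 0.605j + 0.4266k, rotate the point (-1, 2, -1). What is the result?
(0.214, 2.334, -0.713)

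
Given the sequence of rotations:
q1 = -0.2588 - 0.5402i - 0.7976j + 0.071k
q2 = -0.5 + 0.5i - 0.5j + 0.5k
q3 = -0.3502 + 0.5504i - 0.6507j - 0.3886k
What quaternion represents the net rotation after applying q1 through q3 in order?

q2 · q1 = -0.0348 + 0.504i + 0.2226j - 0.8338k
q3 · q2 · q1 = -0.4444 + 0.4334i + 0.2078j + 0.756k
-0.4444 + 0.4334i + 0.2078j + 0.756k


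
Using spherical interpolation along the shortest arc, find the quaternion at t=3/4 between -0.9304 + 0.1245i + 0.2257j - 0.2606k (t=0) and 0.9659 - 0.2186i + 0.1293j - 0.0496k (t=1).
-0.9787 + 0.1992i - 0.0401j - 0.0298k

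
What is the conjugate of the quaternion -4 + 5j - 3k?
-4 - 5j + 3k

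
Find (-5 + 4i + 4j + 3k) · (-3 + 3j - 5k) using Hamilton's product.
18 - 41i - 7j + 28k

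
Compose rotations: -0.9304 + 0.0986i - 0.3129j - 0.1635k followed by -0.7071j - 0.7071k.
-0.3369 - 0.1056i + 0.5882j + 0.7276k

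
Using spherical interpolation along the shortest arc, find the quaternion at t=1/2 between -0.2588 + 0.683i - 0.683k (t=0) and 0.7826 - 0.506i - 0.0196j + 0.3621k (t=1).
-0.5496 + 0.6275i + 0.0103j - 0.5515k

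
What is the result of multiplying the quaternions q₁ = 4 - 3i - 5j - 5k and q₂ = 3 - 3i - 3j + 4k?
8 - 56i - 5k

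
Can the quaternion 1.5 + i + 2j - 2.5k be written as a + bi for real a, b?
No. The quaternion 1.5 + i + 2j - 2.5k has j-coefficient y = 2 and k-coefficient z = -2.5, not both zero, so it does not lie in the complex subalgebra spanned by 1 and i.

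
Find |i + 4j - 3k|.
√26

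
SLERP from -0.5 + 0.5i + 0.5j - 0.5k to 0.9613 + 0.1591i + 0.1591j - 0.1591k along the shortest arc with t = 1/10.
-0.6101 + 0.4574i + 0.4574j - 0.4574k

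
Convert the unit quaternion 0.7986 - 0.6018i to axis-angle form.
axis = (-1, 0, 0), θ = 74°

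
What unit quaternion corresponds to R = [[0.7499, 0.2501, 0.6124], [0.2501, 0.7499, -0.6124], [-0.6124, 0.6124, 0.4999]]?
0.866 + 0.3536i + 0.3536j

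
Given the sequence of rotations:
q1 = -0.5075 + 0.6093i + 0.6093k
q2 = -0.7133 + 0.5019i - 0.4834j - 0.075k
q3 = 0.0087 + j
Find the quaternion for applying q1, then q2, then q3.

q2 · q1 = 0.1019 - 0.9839i - 0.1062j - 0.102k
q3 · q2 · q1 = 0.1071 - 0.1106i + 0.101j + 0.983k
0.1071 - 0.1106i + 0.101j + 0.983k


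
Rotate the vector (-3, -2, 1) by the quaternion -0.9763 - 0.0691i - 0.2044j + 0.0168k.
(-2.473, -2.108, 1.855)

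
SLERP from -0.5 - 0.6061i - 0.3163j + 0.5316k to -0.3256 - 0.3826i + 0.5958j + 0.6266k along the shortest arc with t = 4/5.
-0.3957 - 0.4694i + 0.4333j + 0.6598k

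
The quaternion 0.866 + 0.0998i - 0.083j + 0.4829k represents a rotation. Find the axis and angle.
axis = (0.1996, -0.166, 0.9657), θ = π/3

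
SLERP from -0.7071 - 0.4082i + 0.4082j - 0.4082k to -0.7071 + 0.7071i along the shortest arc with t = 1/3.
-0.8854 - 0.0121i + 0.3285j - 0.3285k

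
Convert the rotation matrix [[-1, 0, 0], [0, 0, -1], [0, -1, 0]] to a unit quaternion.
-0.7071j + 0.7071k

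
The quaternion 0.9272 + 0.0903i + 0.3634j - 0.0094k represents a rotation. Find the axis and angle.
axis = (0.2411, 0.9702, -0.0251), θ = 44°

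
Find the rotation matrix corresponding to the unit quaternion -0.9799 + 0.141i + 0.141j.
[[0.9602, 0.0398, -0.2763], [0.0398, 0.9602, 0.2763], [0.2763, -0.2763, 0.9205]]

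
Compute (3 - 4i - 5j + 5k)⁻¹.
0.04 + 0.0533i + 0.0667j - 0.0667k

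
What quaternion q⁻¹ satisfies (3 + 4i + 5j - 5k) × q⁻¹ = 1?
0.04 - 0.0533i - 0.0667j + 0.0667k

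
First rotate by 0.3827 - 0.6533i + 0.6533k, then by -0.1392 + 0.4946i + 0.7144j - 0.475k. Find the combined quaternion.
0.5802 + 0.7469i + 0.2606j + 0.194k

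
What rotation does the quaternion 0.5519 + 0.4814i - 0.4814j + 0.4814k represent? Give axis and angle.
axis = (√3/3, -√3/3, √3/3), θ = 113°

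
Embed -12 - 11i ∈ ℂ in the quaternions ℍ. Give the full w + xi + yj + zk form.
-12 - 11i + 0j + 0k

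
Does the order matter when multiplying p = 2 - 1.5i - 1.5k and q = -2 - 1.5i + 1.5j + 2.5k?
Yes: pq = -2.5 + 2.25i + 9j + 5.75k ≠ -2.5 - 2.25i - 3j + 10.25k = qp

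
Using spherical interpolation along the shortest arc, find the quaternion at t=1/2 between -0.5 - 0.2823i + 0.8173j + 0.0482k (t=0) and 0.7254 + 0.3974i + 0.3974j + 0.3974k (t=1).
-0.8148 - 0.4519i + 0.2792j - 0.2322k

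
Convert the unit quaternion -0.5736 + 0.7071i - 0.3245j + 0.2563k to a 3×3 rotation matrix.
[[0.658, -0.1649, 0.7347], [-0.7529, -0.1314, 0.6448], [-0.0098, -0.9775, -0.2106]]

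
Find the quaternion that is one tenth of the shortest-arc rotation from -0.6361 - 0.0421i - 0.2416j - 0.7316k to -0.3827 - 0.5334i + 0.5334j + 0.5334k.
-0.5569 + 0.032i - 0.3035j - 0.7725k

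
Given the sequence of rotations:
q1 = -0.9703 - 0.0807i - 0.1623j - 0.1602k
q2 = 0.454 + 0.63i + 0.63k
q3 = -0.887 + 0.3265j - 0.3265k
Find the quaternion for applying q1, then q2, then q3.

q2 · q1 = -0.2887 - 0.5457i - 0.0236j - 0.7863k
q3 · q2 · q1 = 0.0071 + 0.2196i + 0.1048j + 0.9699k
0.0071 + 0.2196i + 0.1048j + 0.9699k


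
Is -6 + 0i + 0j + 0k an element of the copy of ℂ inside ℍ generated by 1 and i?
Yes. The quaternion -6 has j- and k-coefficients y = z = 0, so it lies in the complex subalgebra spanned by 1 and i.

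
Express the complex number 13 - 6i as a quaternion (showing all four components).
13 - 6i + 0j + 0k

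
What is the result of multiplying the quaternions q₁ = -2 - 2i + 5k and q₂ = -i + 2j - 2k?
8 - 8i - 13j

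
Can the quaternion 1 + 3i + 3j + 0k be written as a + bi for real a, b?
No. The quaternion 1 + 3i + 3j has j-coefficient y = 3 and k-coefficient z = 0, not both zero, so it does not lie in the complex subalgebra spanned by 1 and i.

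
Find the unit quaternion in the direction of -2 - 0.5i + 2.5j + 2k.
-0.5252 - 0.1313i + 0.6565j + 0.5252k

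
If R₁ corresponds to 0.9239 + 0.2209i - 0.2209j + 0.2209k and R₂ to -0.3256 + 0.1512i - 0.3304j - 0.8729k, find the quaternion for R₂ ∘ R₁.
-0.2144 - 0.198i - 0.4596j - 0.8388k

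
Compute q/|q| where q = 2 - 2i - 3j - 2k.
0.4364 - 0.4364i - 0.6547j - 0.4364k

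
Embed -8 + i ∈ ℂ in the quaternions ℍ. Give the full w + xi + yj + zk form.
-8 + i + 0j + 0k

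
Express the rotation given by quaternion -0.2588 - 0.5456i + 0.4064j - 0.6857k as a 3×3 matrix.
[[-0.2707, -0.7984, 0.5379], [-0.0885, -0.5357, -0.8397], [0.9586, -0.2749, 0.0743]]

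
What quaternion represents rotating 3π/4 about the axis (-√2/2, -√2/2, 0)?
0.3827 - 0.6533i - 0.6533j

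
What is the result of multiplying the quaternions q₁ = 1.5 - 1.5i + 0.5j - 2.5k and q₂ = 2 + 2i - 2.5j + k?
9.75 - 5.75i - 6.25j - 0.75k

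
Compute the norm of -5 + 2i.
√29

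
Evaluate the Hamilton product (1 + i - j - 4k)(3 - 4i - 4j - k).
-1 - 16i + 10j - 21k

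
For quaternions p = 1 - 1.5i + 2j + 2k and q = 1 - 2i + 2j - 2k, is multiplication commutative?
No: pq = -2 - 11.5i - 3j + k ≠ -2 + 4.5i + 11j - k = qp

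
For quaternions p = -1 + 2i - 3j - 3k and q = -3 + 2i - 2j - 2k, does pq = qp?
No: pq = -13 - 8i + 9j + 13k ≠ -13 - 8i + 13j + 9k = qp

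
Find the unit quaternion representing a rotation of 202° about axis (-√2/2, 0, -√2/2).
-0.1908 - 0.6941i - 0.6941k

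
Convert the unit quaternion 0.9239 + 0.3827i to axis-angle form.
axis = (1, 0, 0), θ = π/4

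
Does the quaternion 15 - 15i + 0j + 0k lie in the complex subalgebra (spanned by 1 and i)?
Yes. The quaternion 15 - 15i has j- and k-coefficients y = z = 0, so it lies in the complex subalgebra spanned by 1 and i.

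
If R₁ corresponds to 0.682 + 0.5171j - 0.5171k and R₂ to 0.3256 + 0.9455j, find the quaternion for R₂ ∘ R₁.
-0.2669 - 0.4889i + 0.8132j - 0.1684k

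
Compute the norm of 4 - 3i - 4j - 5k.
√66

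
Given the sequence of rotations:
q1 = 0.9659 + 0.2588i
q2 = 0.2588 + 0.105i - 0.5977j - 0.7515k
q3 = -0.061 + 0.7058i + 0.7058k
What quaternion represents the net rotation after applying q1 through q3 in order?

q2 · q1 = 0.2228 + 0.1684i - 0.7718j - 0.5712k
q3 · q2 · q1 = 0.2707 + 0.6917i + 0.5691j - 0.3526k
0.2707 + 0.6917i + 0.5691j - 0.3526k


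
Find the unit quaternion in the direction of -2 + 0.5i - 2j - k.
-0.6576 + 0.1644i - 0.6576j - 0.3288k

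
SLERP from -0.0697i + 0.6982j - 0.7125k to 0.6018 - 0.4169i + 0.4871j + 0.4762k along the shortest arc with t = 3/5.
0.4807 - 0.3733i + 0.7928j - 0.0317k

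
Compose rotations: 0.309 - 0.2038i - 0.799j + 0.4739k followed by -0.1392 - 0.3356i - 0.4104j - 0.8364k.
-0.0429 - 0.9381i + 0.3139j - 0.1399k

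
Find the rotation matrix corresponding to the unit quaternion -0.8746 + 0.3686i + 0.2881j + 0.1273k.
[[0.8016, 0.4351, -0.4101], [-0.0103, 0.6959, 0.7181], [0.5978, -0.5714, 0.5623]]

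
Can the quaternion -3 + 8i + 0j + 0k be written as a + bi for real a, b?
Yes. The quaternion -3 + 8i has j- and k-coefficients y = z = 0, so it lies in the complex subalgebra spanned by 1 and i.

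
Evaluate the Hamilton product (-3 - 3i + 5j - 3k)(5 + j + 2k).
-14 - 2i + 28j - 24k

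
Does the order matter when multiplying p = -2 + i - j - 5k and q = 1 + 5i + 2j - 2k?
Yes: pq = -15 + 3i - 28j + 6k ≠ -15 - 21i + 18j - 8k = qp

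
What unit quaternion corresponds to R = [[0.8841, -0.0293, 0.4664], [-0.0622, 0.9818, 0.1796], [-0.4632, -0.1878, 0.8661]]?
0.9659 - 0.0951i + 0.2406j - 0.0085k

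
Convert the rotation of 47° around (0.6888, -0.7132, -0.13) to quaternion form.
0.9171 + 0.2747i - 0.2844j - 0.0518k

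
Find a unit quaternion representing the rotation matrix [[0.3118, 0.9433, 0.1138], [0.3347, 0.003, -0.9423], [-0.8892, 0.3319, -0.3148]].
0.5 + 0.6371i + 0.5015j - 0.3043k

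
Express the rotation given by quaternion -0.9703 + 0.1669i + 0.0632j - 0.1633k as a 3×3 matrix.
[[0.9387, -0.2958, -0.1772], [0.338, 0.891, 0.3032], [0.0681, -0.3445, 0.9363]]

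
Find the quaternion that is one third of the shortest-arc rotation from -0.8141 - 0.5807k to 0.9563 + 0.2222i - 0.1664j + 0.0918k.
-0.8965 - 0.078i + 0.0584j - 0.4322k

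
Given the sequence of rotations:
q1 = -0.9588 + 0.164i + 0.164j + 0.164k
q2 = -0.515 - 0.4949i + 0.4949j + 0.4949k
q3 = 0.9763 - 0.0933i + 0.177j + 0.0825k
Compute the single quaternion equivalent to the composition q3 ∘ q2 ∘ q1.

q2 · q1 = 0.4126 + 0.3901i - 0.3966j - 0.7213k
q3 · q2 · q1 = 0.5689 + 0.2474i - 0.3493j - 0.7022k
0.5689 + 0.2474i - 0.3493j - 0.7022k


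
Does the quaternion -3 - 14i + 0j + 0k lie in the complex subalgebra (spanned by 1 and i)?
Yes. The quaternion -3 - 14i has j- and k-coefficients y = z = 0, so it lies in the complex subalgebra spanned by 1 and i.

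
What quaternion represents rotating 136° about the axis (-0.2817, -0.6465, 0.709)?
0.3746 - 0.2612i - 0.5994j + 0.6574k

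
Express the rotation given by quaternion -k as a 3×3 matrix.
[[-1, 0, 0], [0, -1, 0], [0, 0, 1]]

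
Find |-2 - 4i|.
√20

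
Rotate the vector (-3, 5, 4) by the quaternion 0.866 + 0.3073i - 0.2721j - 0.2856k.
(-3.016, 3.718, 5.203)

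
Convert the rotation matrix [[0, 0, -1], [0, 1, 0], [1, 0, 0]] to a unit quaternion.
0.7071 - 0.7071j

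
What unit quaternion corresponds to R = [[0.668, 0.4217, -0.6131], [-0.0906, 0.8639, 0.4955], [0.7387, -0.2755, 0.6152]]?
0.887 - 0.2173i - 0.381j - 0.1444k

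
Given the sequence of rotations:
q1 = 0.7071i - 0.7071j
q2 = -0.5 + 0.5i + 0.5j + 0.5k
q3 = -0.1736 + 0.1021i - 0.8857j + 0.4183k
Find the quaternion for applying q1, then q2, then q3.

q2 · q1 = 0.7071j - 0.7071k
q3 · q2 · q1 = 0.9221 + 0.3305i - 0.0506j + 0.1949k
0.9221 + 0.3305i - 0.0506j + 0.1949k


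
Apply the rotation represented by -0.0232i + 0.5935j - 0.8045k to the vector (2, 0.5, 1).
(-1.974, -1.158, -0.108)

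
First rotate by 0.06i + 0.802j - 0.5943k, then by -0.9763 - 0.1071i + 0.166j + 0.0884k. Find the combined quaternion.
-0.0742 - 0.2281i - 0.8413j + 0.4844k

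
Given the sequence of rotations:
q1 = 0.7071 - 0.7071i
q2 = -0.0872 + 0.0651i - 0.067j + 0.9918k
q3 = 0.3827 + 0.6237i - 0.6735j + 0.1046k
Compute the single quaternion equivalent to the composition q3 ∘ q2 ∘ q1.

q2 · q1 = -0.0156 + 0.1077i - 0.7487j + 0.6539k
q3 · q2 · q1 = -0.6458 - 0.3306i - 0.6726j - 0.1458k
-0.6458 - 0.3306i - 0.6726j - 0.1458k


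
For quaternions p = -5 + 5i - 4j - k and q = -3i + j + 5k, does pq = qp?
No: pq = 24 - 4i - 27j - 32k ≠ 24 + 34i + 17j - 18k = qp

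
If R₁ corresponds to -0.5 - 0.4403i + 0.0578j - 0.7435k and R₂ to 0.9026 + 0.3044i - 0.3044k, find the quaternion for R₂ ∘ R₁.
-0.5436 - 0.532i + 0.4125j - 0.5013k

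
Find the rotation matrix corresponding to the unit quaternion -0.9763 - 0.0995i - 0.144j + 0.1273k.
[[0.9261, 0.2772, 0.2558], [-0.2199, 0.9478, -0.2309], [-0.3065, 0.1576, 0.9387]]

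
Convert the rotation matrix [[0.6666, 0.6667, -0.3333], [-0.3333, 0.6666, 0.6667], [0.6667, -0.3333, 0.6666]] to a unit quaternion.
0.866 - 0.2887i - 0.2887j - 0.2887k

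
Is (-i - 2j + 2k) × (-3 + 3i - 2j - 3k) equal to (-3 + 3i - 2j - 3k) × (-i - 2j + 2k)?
No: pq = 5 + 13i + 9j + 2k ≠ 5 - 7i + 3j - 14k = qp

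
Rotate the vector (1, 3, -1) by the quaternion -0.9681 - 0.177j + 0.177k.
(1.56, 2.532, -1.468)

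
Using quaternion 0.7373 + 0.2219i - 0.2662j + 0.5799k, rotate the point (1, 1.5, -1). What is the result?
(-1.139, 1.716, -0.082)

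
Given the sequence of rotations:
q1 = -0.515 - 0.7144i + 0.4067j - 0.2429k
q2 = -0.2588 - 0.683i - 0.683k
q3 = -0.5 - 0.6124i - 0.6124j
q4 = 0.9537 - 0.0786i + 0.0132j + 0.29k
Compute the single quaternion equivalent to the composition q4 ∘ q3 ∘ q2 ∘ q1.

q2 · q1 = -0.5206 + 0.8144i + 0.2168j + 0.1368k
q3 · q2 · q1 = 0.8918 - 0.1722i + 0.2942j + 0.2976k
q4 · q3 · q2 · q1 = 0.7468 - 0.3157i + 0.2658j + 0.5216k
0.7468 - 0.3157i + 0.2658j + 0.5216k


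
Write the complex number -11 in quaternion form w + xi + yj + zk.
-11 + 0i + 0j + 0k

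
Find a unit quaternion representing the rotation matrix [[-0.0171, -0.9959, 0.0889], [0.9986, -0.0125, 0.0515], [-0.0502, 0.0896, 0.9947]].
0.7009 + 0.0136i + 0.0496j + 0.7114k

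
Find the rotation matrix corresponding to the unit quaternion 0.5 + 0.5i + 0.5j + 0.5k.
[[0, 0, 1], [1, 0, 0], [0, 1, 0]]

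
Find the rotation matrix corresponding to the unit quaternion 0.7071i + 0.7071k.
[[0, 0, 1], [0, -1, 0], [1, 0, 0]]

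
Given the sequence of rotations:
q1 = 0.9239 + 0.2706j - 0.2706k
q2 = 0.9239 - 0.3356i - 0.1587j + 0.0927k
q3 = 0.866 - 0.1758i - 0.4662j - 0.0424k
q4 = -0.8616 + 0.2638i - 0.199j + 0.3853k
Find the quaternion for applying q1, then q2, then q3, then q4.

q2 · q1 = 0.9216 - 0.2922i + 0.0126j - 0.2552k
q3 · q2 · q1 = 0.7418 - 0.2956i - 0.4512j - 0.3985k
q4 · q3 · q2 · q1 = -0.4974 + 0.7035i + 0.2324j + 0.4513k
-0.4974 + 0.7035i + 0.2324j + 0.4513k


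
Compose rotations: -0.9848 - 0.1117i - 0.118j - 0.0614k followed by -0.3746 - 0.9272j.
0.2595 + 0.0988i + 0.9573j - 0.0806k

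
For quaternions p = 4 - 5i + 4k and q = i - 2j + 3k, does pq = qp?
No: pq = -7 + 12i + 11j + 22k ≠ -7 - 4i - 27j + 2k = qp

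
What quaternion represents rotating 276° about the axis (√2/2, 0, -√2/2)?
-0.7431 + 0.4731i - 0.4731k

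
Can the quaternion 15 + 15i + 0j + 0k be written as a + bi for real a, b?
Yes. The quaternion 15 + 15i has j- and k-coefficients y = z = 0, so it lies in the complex subalgebra spanned by 1 and i.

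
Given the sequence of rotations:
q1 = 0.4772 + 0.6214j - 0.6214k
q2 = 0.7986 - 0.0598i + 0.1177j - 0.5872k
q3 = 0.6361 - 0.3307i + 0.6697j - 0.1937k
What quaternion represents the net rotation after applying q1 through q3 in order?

q2 · q1 = -0.0569 + 0.2632i + 0.5153j - 0.8136k
q3 · q2 · q1 = -0.4518 - 0.2588i - 0.0304j - 0.8532k
-0.4518 - 0.2588i - 0.0304j - 0.8532k


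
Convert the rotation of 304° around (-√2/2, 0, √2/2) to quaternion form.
-0.8829 - 0.332i + 0.332k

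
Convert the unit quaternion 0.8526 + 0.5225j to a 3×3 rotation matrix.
[[0.454, 0, 0.891], [0, 1, 0], [-0.891, 0, 0.454]]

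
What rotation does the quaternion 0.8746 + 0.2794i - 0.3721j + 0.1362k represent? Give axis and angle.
axis = (0.5763, -0.7675, 0.2809), θ = 58°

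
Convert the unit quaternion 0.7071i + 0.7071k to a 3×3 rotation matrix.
[[0, 0, 1], [0, -1, 0], [1, 0, 0]]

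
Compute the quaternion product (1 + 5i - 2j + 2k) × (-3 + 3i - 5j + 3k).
-34 - 8i - 8j - 22k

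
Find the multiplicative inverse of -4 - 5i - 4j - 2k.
-0.0656 + 0.082i + 0.0656j + 0.0328k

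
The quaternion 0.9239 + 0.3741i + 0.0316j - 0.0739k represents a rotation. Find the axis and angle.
axis = (0.9777, 0.0826, -0.1931), θ = π/4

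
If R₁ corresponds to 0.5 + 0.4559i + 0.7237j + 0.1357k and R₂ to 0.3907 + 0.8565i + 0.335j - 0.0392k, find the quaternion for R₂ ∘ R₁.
-0.4322 + 0.6802i + 0.3162j + 0.5005k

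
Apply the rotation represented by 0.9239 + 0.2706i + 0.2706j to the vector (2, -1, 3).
(3.061, -2.061, 0.621)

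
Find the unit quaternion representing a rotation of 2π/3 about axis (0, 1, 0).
0.5 + 0.866j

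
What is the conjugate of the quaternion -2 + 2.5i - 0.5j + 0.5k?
-2 - 2.5i + 0.5j - 0.5k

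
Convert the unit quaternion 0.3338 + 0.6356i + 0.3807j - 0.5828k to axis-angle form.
axis = (0.6743, 0.4039, -0.6183), θ = 141°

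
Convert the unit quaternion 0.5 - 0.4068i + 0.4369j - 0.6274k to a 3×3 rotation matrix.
[[-0.169, 0.2719, 0.9474], [-0.9829, -0.1182, -0.1414], [0.0736, -0.955, 0.2873]]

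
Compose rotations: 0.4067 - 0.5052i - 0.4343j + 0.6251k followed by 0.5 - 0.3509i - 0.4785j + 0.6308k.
-0.5761 - 0.4205i - 0.5111j + 0.4798k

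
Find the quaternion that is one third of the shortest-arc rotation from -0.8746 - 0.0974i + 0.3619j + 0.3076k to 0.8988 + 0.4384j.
-0.968 - 0.0701i + 0.0955j + 0.2214k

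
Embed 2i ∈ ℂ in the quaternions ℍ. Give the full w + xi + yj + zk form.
0 + 2i + 0j + 0k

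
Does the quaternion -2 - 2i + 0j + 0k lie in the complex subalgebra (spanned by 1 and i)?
Yes. The quaternion -2 - 2i has j- and k-coefficients y = z = 0, so it lies in the complex subalgebra spanned by 1 and i.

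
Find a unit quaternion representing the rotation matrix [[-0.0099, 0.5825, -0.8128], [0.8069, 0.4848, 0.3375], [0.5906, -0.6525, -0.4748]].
0.5 - 0.495i - 0.7017j + 0.1122k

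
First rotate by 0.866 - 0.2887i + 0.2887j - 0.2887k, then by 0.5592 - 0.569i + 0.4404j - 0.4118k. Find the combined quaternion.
0.074 - 0.6625i + 0.4974j - 0.5552k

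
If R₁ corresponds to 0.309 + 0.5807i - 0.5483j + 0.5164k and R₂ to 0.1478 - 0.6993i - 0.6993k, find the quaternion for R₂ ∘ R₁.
0.8129 - 0.5137i - 0.126j + 0.2437k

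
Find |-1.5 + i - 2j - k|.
2.872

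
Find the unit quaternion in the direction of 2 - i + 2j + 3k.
0.4714 - 0.2357i + 0.4714j + 0.7071k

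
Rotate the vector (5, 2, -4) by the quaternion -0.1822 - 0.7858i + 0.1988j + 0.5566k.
(5.076, -4.025, -1.74)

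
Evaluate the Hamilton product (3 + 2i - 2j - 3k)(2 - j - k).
1 + 3i - 5j - 11k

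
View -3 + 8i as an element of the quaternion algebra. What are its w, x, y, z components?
-3 + 8i + 0j + 0k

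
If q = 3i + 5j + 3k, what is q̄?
-3i - 5j - 3k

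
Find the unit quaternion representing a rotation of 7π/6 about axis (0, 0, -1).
-0.2588 - 0.9659k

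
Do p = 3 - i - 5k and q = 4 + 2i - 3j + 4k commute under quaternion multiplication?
No: pq = 34 - 13i - 15j - 5k ≠ 34 + 17i - 3j - 11k = qp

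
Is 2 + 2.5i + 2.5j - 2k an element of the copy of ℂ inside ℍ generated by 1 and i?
No. The quaternion 2 + 2.5i + 2.5j - 2k has j-coefficient y = 2.5 and k-coefficient z = -2, not both zero, so it does not lie in the complex subalgebra spanned by 1 and i.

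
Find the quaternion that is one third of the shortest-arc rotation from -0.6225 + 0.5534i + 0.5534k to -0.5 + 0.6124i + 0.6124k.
-0.5831 + 0.5745i + 0.5745k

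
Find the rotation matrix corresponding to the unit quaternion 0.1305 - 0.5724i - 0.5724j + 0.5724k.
[[-0.3106, 0.5059, -0.8047], [0.8047, -0.3106, -0.5059], [-0.5059, -0.8047, -0.3106]]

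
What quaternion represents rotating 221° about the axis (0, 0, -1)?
-0.3502 - 0.9367k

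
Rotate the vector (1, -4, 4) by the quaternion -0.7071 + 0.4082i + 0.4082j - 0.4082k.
(-2.333, 0.553, 5.22)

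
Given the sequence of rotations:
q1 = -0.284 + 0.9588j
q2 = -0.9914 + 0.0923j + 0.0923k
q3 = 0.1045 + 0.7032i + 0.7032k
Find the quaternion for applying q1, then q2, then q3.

q2 · q1 = 0.1931 - 0.0885i - 0.9768j - 0.0262k
q3 · q2 · q1 = 0.1008 + 0.8134i - 0.1459j - 0.5538k
0.1008 + 0.8134i - 0.1459j - 0.5538k


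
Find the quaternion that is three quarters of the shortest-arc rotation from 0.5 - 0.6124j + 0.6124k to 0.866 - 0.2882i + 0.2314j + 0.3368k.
0.857 - 0.2354i + 0.0058j + 0.4583k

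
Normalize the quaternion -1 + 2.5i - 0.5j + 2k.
-0.2949 + 0.7372i - 0.1474j + 0.5898k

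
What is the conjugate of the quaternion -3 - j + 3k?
-3 + j - 3k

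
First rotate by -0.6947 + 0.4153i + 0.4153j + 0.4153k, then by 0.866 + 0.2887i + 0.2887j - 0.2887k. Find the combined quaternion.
-0.7215 + 0.3989i - 0.0807j + 0.5602k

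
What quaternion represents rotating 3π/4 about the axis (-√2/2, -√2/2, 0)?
0.3827 - 0.6533i - 0.6533j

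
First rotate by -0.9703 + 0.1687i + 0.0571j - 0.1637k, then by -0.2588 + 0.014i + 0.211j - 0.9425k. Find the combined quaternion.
0.0824 - 0.038i - 0.3762j + 0.9221k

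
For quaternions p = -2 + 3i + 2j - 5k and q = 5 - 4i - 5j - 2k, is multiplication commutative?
No: pq = 2 - 6i + 46j - 28k ≠ 2 + 52i - 6j - 14k = qp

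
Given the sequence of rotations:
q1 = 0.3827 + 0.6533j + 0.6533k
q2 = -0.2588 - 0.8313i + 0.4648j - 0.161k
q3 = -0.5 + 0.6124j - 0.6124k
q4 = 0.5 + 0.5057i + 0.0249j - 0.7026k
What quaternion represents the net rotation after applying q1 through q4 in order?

q2 · q1 = -0.2975 + 0.0907i + 0.5519j - 0.7738k
q3 · q2 · q1 = -0.6631 - 0.1812i - 0.5137j + 0.5135k
q4 · q3 · q2 · q1 = 0.1337 - 0.7741i - 0.4057j + 0.4674k
0.1337 - 0.7741i - 0.4057j + 0.4674k
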